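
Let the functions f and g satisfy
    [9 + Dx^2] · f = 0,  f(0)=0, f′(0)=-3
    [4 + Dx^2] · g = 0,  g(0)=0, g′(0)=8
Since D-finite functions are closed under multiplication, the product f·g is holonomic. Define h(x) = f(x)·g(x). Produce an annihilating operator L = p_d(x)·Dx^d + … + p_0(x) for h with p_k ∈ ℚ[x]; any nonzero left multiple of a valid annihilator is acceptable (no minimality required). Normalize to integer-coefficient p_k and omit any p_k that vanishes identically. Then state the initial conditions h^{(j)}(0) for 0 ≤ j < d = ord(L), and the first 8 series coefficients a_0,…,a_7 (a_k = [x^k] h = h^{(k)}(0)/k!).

L = 25 + 26·Dx^2 + Dx^4  (order 4).
h: a_k = 0, 0, -24, 0, 52, 0, -217/5, 0, …
ICs: h(0) = 0, h′(0) = 0, h′′(0) = -48, h′′′(0) = 0.

f: a_k = 0, -3, 0, 9/2, 0, -81/40, 0, 243/560, …
g: a_k = 0, 8, 0, -16/3, 0, 16/15, 0, -32/315, …
Sym-product of L_f,L_g gives L₀ (≤ ord 4).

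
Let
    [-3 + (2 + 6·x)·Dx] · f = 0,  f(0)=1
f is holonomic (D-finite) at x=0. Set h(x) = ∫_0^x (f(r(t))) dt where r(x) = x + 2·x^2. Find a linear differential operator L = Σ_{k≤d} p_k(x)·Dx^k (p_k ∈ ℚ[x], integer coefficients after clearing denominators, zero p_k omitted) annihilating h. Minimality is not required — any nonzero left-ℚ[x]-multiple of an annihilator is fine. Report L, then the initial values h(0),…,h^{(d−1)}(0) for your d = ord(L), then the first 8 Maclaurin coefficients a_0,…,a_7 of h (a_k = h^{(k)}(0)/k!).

L = (-3 - 12·x)·Dx + (2 + 6·x + 12·x^2)·Dx^2  (order 2).
h: a_k = 0, 1, 3/4, 5/8, -45/64, 63/128, 135/512, -11205/7168, …
ICs: h(0) = 0, h′(0) = 1.

f: a_k = 1, 3/2, -9/8, 27/16, -405/128, 1701/256, -15309/1024, 72171/2048, …
Substitute x→r, Dx→(1/r')Dx; clear ⇒ L₀.
h=∫₀ˣh₀: take L = L₀·Dx.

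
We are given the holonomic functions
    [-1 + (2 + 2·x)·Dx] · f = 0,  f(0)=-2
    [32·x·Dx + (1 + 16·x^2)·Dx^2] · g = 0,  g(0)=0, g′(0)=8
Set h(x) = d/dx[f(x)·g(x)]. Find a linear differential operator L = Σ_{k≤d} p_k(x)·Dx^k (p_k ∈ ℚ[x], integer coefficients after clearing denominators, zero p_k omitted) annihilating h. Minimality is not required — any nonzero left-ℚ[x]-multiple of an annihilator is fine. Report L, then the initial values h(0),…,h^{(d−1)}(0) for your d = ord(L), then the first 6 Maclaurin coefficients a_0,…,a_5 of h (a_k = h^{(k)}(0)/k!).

L = (125 + 640·x - 5728·x^2 - 6144·x^3 - 768·x^4) + (268 + 1164·x - 10368·x^2 - 29696·x^3 - 21504·x^4 - 3072·x^5)·Dx + (12 - 232·x - 372·x^2 - 4096·x^3 - 9088·x^4 - 6144·x^5 - 1024·x^6)·Dx^2  (order 2).
h: a_k = -16, -16, 262, 500/3, -99509/24, -97129/40, …
ICs: h(0) = -16, h′(0) = -16.

f: a_k = -2, -1, 1/4, -1/8, 5/64, -7/128, …
g: a_k = 0, 8, 0, -128/3, 0, 2048/5, …
L₀ := L_f ⊗_s L_g (sym. prod.), ord ≤ 2.
h₀' ⇒ L via d/dx closure of L₀.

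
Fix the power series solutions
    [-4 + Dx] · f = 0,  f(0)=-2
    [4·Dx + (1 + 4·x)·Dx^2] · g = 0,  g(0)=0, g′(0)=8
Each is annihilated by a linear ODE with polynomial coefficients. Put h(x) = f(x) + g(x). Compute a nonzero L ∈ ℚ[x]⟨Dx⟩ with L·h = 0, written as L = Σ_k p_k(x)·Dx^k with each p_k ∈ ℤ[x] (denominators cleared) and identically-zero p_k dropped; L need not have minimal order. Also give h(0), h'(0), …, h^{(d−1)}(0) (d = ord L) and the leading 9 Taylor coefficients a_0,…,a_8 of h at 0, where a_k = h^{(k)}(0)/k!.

L = (-24 - 32·x)·Dx + (2 - 16·x - 32·x^2)·Dx^2 + (1 + 6·x + 8·x^2)·Dx^3  (order 3).
h: a_k = -2, 0, -32, 64/3, -448/3, 5888/15, -61952/45, 1472512/315, -5161984/315, …
ICs: h(0) = -2, h′(0) = 0, h′′(0) = -64.

f: a_k = -2, -8, -16, -64/3, -64/3, -256/15, -512/45, -2048/315, -1024/315, …
g: a_k = 0, 8, -16, 128/3, -128, 2048/5, -4096/3, 32768/7, -16384, …
Weyl lclm of L_f,L_g ⇒ L₀ (ord ≤ 3).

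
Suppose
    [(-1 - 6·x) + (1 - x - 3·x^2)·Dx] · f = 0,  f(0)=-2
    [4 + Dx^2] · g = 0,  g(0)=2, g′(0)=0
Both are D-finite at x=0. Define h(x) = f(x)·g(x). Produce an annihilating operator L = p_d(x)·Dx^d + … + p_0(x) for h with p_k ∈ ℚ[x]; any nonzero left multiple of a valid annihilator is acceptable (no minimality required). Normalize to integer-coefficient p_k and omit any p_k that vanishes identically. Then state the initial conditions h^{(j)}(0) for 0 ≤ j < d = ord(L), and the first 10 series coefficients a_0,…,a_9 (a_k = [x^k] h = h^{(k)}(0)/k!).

f: a_k = -2, -2, -8, -14, -38, -80, -194, -434, -1016, -2318, …
g: a_k = 2, 0, -4, 0, 4/3, 0, -8/45, 0, 4/315, 0, …
L₀ := L_f ⊗_s L_g (sym. prod.), ord ≤ 2.
L = (2 + 4·x + 12·x^2) + (2 + 12·x)·Dx + (-1 + x + 3·x^2)·Dx^2  (order 2).
h: a_k = -4, -4, -8, -20, -140/3, -320/3, -11084/45, -25484/45, -82232/63, -946324/315, …
ICs: h(0) = -4, h′(0) = -4.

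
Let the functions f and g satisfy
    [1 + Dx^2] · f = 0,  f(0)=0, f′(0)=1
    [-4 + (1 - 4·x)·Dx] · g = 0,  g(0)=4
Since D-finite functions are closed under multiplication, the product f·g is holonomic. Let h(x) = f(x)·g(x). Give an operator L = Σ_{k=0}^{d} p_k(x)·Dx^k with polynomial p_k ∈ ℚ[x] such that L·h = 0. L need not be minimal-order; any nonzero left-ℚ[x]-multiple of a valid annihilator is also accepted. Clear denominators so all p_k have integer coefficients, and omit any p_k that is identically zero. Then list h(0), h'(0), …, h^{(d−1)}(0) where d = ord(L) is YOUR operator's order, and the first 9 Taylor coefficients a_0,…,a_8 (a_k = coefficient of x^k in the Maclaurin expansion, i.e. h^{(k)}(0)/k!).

f: a_k = 0, 1, 0, -1/6, 0, 1/120, 0, -1/5040, 0, …
g: a_k = 4, 16, 64, 256, 1024, 4096, 16384, 65536, 262144, …
Sym-product of L_f,L_g gives L₀ (≤ ord 2).
L = (-1 + 4·x) + 8·Dx + (-1 + 4·x)·Dx^2  (order 2).
h: a_k = 0, 4, 16, 190/3, 760/3, 30401/30, 60802/15, 20429471/1260, 20429471/315, …
ICs: h(0) = 0, h′(0) = 4.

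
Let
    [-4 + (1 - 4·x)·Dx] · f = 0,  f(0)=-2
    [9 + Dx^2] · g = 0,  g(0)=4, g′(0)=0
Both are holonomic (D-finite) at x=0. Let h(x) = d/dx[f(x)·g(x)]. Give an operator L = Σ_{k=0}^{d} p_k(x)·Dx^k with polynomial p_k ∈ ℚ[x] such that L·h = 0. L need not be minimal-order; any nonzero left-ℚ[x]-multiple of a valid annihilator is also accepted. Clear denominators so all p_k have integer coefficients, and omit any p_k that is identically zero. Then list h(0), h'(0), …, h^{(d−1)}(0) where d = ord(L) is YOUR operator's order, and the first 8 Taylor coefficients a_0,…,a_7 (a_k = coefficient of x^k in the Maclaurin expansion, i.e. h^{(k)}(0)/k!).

f: a_k = -2, -8, -32, -128, -512, -2048, -8192, -32768, …
g: a_k = 4, 0, -18, 0, 27/2, 0, -81/20, 0, …
Product ⇒ symmetric product L₀, ord ≤ 2.
Derive L from L₀ (diff closure).
L = (-23 - 72·x + 144·x^2) + (-8 + 32·x)·Dx + (1 - 8·x + 16·x^2)·Dx^2  (order 2).
h: a_k = -32, -184, -1104, -5996, -29980, -719277/5, -3356626/5, -214824793/70, …
ICs: h(0) = -32, h′(0) = -184.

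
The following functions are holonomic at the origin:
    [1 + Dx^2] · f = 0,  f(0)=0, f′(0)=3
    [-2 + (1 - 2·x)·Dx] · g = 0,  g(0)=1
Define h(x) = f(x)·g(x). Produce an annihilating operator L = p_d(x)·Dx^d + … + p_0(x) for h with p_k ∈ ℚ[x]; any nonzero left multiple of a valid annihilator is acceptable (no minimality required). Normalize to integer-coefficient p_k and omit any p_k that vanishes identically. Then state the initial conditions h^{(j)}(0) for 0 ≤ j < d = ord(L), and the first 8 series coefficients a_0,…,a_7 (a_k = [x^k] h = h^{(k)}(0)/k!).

f: a_k = 0, 3, 0, -1/2, 0, 1/40, 0, -1/1680, …
g: a_k = 1, 2, 4, 8, 16, 32, 64, 128, …
Product ⇒ symmetric product L₀, ord ≤ 2.
L = (-1 + 2·x) + 4·Dx + (-1 + 2·x)·Dx^2  (order 2).
h: a_k = 0, 3, 6, 23/2, 23, 1841/40, 1841/20, 309287/1680, …
ICs: h(0) = 0, h′(0) = 3.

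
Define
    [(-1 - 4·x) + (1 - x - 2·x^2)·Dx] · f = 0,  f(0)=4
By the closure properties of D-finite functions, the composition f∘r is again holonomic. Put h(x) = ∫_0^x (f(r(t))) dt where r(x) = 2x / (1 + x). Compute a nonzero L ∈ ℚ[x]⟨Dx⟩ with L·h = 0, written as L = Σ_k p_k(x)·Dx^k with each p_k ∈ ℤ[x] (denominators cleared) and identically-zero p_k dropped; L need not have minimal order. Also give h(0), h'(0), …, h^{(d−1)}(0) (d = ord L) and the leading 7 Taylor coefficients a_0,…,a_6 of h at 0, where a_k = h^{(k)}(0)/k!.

L = (2 + 18·x)·Dx + (-1 - x + 9·x^2 + 9·x^3)·Dx^2  (order 2).
h: a_k = 0, 4, 4, 40/3, 18, 72, 108, …
ICs: h(0) = 0, h′(0) = 4.

f: a_k = 4, 4, 12, 20, 44, 84, 172, …
h₀=f(r): pull back L_f along r ⇒ L₀.
h=∫₀ˣh₀: take L = L₀·Dx.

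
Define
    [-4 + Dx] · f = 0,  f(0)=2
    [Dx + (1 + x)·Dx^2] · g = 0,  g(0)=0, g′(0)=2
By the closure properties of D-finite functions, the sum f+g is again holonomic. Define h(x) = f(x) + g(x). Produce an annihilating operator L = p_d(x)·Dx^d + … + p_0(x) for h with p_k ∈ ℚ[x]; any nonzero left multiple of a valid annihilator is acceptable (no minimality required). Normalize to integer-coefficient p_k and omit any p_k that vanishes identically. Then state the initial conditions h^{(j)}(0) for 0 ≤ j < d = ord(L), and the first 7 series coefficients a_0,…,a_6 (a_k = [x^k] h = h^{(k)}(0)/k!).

f: a_k = 2, 8, 16, 64/3, 64/3, 256/15, 512/45, …
g: a_k = 0, 2, -1, 2/3, -1/2, 2/5, -1/3, …
Sum ⇒ L₀ = lclm(L_f,L_g) in ℚ(x)⟨Dx⟩.
L = (-24 - 16·x)·Dx + (-14 - 32·x - 16·x^2)·Dx^2 + (5 + 9·x + 4·x^2)·Dx^3  (order 3).
h: a_k = 2, 10, 15, 22, 125/6, 262/15, 497/45, …
ICs: h(0) = 2, h′(0) = 10, h′′(0) = 30.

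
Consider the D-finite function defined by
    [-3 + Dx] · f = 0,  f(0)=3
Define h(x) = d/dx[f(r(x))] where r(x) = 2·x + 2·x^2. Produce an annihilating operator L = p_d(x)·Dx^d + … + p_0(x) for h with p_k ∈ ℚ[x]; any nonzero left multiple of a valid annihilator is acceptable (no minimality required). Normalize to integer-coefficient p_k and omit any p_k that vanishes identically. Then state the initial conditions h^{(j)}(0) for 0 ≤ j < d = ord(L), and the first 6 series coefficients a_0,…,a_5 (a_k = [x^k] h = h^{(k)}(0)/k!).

L = (8 + 24·x + 24·x^2) + (-1 - 2·x)·Dx  (order 1).
h: a_k = 18, 144, 648, 2160, 5832, 67392/5, …
ICs: h(0) = 18.

f: a_k = 3, 9, 27/2, 27/2, 81/8, 243/40, …
Change of var in L_f (x↦r) gives L₀.
h₀' ⇒ L via d/dx closure of L₀.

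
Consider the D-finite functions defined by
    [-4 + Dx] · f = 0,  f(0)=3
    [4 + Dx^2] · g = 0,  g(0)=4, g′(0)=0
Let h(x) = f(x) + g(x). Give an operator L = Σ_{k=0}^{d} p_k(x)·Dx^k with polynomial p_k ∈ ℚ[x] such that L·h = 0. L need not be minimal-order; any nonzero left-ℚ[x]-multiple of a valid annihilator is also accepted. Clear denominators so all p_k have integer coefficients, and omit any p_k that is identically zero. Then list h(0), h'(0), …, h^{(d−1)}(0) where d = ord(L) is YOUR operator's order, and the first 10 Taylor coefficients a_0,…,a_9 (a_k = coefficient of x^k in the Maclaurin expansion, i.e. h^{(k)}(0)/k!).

L = -16 + 4·Dx - 4·Dx^2 + Dx^3  (order 3).
h: a_k = 7, 12, 16, 32, 104/3, 128/5, 752/45, 1024/105, 1544/315, 2048/945, …
ICs: h(0) = 7, h′(0) = 12, h′′(0) = 32.

f: a_k = 3, 12, 24, 32, 32, 128/5, 256/15, 1024/105, 512/105, 2048/945, …
g: a_k = 4, 0, -8, 0, 8/3, 0, -16/45, 0, 8/315, 0, …
Weyl lclm of L_f,L_g ⇒ L₀ (ord ≤ 3).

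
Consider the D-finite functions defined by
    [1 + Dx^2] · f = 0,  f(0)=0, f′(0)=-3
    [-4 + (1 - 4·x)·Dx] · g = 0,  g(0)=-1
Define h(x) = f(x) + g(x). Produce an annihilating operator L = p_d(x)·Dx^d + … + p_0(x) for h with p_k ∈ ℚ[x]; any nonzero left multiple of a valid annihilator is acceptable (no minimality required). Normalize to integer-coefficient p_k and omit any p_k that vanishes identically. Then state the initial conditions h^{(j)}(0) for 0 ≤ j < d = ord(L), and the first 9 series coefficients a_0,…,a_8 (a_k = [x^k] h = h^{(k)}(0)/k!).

f: a_k = 0, -3, 0, 1/2, 0, -1/40, 0, 1/1680, 0, …
g: a_k = -1, -4, -16, -64, -256, -1024, -4096, -16384, -65536, …
h₀=f+g: left-lcm gives L₀, ord ≤ 3.
L = (-388 + 32·x - 64·x^2) + (33 - 140·x + 48·x^2 - 64·x^3)·Dx + (-388 + 32·x - 64·x^2)·Dx^2 + (33 - 140·x + 48·x^2 - 64·x^3)·Dx^3  (order 3).
h: a_k = -1, -7, -16, -127/2, -256, -40961/40, -4096, -27525119/1680, -65536, …
ICs: h(0) = -1, h′(0) = -7, h′′(0) = -32.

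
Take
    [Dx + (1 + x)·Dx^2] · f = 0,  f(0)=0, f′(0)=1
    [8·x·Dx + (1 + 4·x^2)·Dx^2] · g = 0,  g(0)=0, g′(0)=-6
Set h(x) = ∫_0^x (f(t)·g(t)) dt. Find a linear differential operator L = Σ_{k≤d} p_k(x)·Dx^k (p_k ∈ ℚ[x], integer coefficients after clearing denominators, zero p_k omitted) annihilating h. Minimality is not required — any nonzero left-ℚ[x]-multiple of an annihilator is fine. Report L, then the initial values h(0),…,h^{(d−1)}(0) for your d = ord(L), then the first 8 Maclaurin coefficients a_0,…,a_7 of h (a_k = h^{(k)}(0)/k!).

L = (288 + 560·x + 3584·x^2 + 8640·x^3 + 7680·x^4 + 3328·x^5 + 1024·x^7)·Dx^2 + (258 + 1840·x + 6992·x^2 + 19264·x^3 + 29440·x^4 + 23808·x^5 + 8960·x^6 + 3072·x^7 + 3584·x^8)·Dx^3 + (36 + 628·x + 2496·x^2 + 6192·x^3 + 12288·x^4 + 15936·x^5 + 12288·x^6 + 5376·x^7 + 3072·x^8 + 2048·x^9)·Dx^4 + (17 + 66·x + 241·x^2 + 608·x^3 + 1152·x^4 + 1728·x^5 + 2016·x^6 + 1536·x^7 + 768·x^8 + 512·x^9 + 256·x^10)·Dx^5  (order 5).
h: a_k = 0, 0, 0, -2, 3/4, 6/5, -5/12, -38/15, …
ICs: h(0) = 0, h′(0) = 0, h′′(0) = 0, h′′′(0) = -12, h′′′′(0) = 18.

f: a_k = 0, 1, -1/2, 1/3, -1/4, 1/5, -1/6, 1/7, …
g: a_k = 0, -6, 0, 8, 0, -96/5, 0, 384/7, …
h₀=f·g: eliminate ⇒ L₀, order ≤ 2·2.
h=∫h₀ ⇒ L = L₀·Dx.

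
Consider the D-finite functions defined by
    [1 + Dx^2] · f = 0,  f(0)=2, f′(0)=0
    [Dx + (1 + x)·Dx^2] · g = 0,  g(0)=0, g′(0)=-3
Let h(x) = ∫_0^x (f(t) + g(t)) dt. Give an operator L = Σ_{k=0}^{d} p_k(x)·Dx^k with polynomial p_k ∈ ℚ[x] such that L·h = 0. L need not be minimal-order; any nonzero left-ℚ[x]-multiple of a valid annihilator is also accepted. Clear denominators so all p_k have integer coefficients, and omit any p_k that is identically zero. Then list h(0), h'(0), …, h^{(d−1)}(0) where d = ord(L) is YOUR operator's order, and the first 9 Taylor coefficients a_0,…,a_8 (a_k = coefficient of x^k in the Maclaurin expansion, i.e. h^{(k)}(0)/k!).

L = (7 + 2·x + x^2)·Dx^2 + (3 + 5·x + 3·x^2 + x^3)·Dx^3 + (7 + 2·x + x^2)·Dx^4 + (3 + 5·x + 3·x^2 + x^3)·Dx^5  (order 5).
h: a_k = 0, 2, -3/2, 1/6, -1/4, 1/6, -1/10, 179/2520, -3/56, …
ICs: h(0) = 0, h′(0) = 2, h′′(0) = -3, h′′′(0) = 1, h′′′′(0) = -6.

f: a_k = 2, 0, -1, 0, 1/12, 0, -1/360, 0, 1/20160, …
g: a_k = 0, -3, 3/2, -1, 3/4, -3/5, 1/2, -3/7, 3/8, …
f+g: L₀ = lclm(L_f,L_g), ord ≤ 2+2.
∫: right-multiply L₀ by Dx.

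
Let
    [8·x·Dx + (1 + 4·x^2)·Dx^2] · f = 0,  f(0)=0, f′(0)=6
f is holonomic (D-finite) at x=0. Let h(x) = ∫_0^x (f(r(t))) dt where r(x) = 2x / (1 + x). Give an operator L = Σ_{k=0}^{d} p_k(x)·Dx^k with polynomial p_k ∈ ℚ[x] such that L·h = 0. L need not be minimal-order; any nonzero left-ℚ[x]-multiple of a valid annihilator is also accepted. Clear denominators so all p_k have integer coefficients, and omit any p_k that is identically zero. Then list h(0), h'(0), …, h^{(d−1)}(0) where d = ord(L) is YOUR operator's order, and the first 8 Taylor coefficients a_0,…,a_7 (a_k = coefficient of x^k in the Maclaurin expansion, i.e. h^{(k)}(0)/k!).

L = (2 + 34·x)·Dx^2 + (1 + 2·x + 17·x^2)·Dx^3  (order 3).
h: a_k = 0, 0, 6, -4, -13, 36, 202/5, -2444/7, …
ICs: h(0) = 0, h′(0) = 0, h′′(0) = 12.

f: a_k = 0, 6, 0, -8, 0, 96/5, 0, -384/7, …
h₀=f(r): pull back L_f along r ⇒ L₀.
∫: right-multiply L₀ by Dx.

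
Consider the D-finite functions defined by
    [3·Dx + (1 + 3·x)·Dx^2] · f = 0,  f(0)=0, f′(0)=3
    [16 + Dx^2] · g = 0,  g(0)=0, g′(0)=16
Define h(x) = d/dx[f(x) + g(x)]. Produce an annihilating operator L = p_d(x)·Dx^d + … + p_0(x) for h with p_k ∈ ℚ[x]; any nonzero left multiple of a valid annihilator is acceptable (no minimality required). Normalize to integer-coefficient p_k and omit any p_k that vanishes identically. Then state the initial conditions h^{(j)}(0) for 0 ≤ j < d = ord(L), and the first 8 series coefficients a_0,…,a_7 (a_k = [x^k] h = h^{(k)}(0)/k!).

L = (1680 + 2304·x + 3456·x^2) + (272 + 1584·x + 3456·x^2 + 3456·x^3)·Dx + (105 + 144·x + 216·x^2)·Dx^2 + (17 + 99·x + 216·x^2 + 216·x^3)·Dx^3  (order 3).
h: a_k = 19, -9, -101, -81, 1241/3, -729, 94319/45, -6561, …
ICs: h(0) = 19, h′(0) = -9, h′′(0) = -202.

f: a_k = 0, 3, -9/2, 9, -81/4, 243/5, -243/2, 2187/7, …
g: a_k = 0, 16, 0, -128/3, 0, 512/15, 0, -4096/315, …
Weyl lclm of L_f,L_g ⇒ L₀ (ord ≤ 4).
h=h₀': d/dx-closure on L₀ ⇒ L.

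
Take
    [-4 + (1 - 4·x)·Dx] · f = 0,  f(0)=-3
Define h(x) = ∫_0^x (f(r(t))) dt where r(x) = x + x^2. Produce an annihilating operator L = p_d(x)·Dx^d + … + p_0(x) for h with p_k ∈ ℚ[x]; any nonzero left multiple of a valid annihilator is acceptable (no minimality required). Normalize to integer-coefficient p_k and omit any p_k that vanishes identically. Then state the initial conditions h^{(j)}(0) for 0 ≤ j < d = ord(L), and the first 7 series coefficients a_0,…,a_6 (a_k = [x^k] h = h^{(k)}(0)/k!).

L = (4 + 8·x)·Dx + (-1 + 4·x + 4·x^2)·Dx^2  (order 2).
h: a_k = 0, -3, -6, -20, -72, -1392/5, -1120, …
ICs: h(0) = 0, h′(0) = -3.

f: a_k = -3, -12, -48, -192, -768, -3072, -12288, …
f∘r: x↦r, Dx↦Dx/r' in L_f ⇒ L₀.
∫: right-multiply L₀ by Dx.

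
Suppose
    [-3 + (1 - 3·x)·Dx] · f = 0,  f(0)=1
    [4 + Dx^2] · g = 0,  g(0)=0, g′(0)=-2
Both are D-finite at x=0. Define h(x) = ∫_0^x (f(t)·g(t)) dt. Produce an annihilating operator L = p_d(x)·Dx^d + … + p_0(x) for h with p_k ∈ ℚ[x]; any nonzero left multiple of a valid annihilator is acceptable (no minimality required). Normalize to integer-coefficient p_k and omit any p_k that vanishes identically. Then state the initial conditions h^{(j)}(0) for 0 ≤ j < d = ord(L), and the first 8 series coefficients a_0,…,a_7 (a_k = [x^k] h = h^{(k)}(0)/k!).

L = (-4 + 12·x)·Dx + 6·Dx^2 + (-1 + 3·x)·Dx^3  (order 3).
h: a_k = 0, 0, -1, -2, -25/6, -10, -1127/45, -322/5, …
ICs: h(0) = 0, h′(0) = 0, h′′(0) = -2.

f: a_k = 1, 3, 9, 27, 81, 243, 729, 2187, …
g: a_k = 0, -2, 0, 4/3, 0, -4/15, 0, 8/315, …
f·g: L₀ = L_f ⊗_s L_g, ord ≤ 1·2.
Integrate: L := L₀·Dx.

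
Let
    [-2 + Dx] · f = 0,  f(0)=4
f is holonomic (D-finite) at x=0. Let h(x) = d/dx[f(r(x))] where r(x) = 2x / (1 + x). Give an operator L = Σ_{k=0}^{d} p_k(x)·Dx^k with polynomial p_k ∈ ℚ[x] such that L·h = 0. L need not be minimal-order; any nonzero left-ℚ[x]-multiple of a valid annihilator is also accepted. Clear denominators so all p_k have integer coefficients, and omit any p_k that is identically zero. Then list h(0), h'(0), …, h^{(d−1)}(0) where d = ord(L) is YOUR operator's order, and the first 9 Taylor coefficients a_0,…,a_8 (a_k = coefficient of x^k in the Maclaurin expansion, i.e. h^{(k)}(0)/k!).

L = (2 - 2·x) + (-1 - 2·x - x^2)·Dx  (order 1).
h: a_k = 16, 32, -16, -64/3, 112/3, -352/15, -272/45, 10112/315, -13264/315, …
ICs: h(0) = 16.

f: a_k = 4, 8, 8, 16/3, 8/3, 16/15, 16/45, 32/315, 8/315, …
L₀ from L_f via x↦r, Dx↦r'^{-1}Dx.
Derive L from L₀ (diff closure).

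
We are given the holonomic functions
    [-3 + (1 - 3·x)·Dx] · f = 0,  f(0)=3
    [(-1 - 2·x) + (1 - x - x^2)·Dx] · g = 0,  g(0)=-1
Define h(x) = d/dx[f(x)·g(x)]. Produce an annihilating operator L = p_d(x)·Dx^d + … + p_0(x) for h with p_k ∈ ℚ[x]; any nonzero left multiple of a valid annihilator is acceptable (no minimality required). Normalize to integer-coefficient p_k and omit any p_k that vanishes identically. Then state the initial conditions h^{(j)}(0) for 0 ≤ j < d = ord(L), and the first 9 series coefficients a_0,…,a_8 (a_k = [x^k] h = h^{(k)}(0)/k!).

f: a_k = 3, 9, 27, 81, 243, 729, 2187, 6561, 19683, …
g: a_k = -1, -1, -2, -3, -5, -8, -13, -21, -34, …
Product ⇒ symmetric product L₀, ord ≤ 1.
h₀' ⇒ L via d/dx closure of L₀.
L = (28 - 66·x - 48·x^2 + 96·x^3 + 108·x^4) + (-4 + 20·x - 15·x^2 - 40·x^3 + 30·x^4 + 27·x^5)·Dx  (order 1).
h: a_k = -12, -84, -405, -1680, -6420, -23346, -82152, -282480, -954855, …
ICs: h(0) = -12.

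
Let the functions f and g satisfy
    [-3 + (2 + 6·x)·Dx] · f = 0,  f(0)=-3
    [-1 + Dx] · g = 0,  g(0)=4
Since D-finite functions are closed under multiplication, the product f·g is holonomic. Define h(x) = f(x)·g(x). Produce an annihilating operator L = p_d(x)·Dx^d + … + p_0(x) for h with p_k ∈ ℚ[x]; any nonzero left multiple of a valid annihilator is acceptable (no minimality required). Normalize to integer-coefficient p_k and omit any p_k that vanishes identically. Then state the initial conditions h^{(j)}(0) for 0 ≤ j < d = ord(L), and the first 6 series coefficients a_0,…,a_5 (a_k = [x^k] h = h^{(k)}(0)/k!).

f: a_k = -3, -9/2, 27/8, -81/16, 1215/128, -5103/256, …
g: a_k = 4, 4, 2, 2/3, 1/6, 1/30, …
Sym-product of L_f,L_g gives L₀ (≤ ord 1).
L = (-5 - 6·x) + (2 + 6·x)·Dx  (order 1).
h: a_k = -12, -30, -21/2, -71/4, 671/32, -16157/320, …
ICs: h(0) = -12.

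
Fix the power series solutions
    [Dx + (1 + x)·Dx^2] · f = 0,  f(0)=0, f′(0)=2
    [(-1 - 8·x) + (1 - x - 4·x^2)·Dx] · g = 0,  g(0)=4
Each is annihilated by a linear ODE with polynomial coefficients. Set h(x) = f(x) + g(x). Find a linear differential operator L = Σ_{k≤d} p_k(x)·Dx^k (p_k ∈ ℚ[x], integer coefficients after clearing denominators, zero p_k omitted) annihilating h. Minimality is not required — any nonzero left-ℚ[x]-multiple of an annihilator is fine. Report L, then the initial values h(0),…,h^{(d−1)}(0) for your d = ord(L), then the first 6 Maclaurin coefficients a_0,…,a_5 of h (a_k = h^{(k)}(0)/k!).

L = (-74 - 562·x - 1120·x^2 - 1728·x^3 - 768·x^4)·Dx + (-52 - 576·x - 1636·x^2 - 3264·x^3 - 3488·x^4 - 1280·x^5)·Dx^2 + (11 + 41·x + 53·x^2 - 185·x^3 - 704·x^4 - 752·x^5 - 256·x^6)·Dx^3  (order 3).
h: a_k = 4, 6, 19, 110/3, 231/2, 1302/5, …
ICs: h(0) = 4, h′(0) = 6, h′′(0) = 38.

f: a_k = 0, 2, -1, 2/3, -1/2, 2/5, …
g: a_k = 4, 4, 20, 36, 116, 260, …
h₀=f+g: left-lcm gives L₀, ord ≤ 3.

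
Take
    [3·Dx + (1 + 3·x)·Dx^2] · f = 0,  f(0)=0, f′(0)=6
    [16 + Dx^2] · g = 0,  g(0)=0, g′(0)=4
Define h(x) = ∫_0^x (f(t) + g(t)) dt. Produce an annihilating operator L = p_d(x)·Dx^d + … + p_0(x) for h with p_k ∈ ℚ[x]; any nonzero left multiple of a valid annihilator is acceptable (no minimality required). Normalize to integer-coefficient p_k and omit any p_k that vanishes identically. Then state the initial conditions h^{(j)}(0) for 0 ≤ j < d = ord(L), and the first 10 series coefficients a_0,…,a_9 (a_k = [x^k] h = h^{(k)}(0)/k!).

L = (1680 + 2304·x + 3456·x^2)·Dx^2 + (272 + 1584·x + 3456·x^2 + 3456·x^3)·Dx^3 + (105 + 144·x + 216·x^2)·Dx^4 + (17 + 99·x + 216·x^2 + 216·x^3)·Dx^5  (order 5).
h: a_k = 0, 0, 5, -3, 11/6, -81/10, 793/45, -243/7, 97903/1260, -729/4, …
ICs: h(0) = 0, h′(0) = 0, h′′(0) = 10, h′′′(0) = -18, h′′′′(0) = 44.

f: a_k = 0, 6, -9, 18, -81/2, 486/5, -243, 4374/7, -6561/4, 4374, …
g: a_k = 0, 4, 0, -32/3, 0, 128/15, 0, -1024/315, 0, 2048/2835, …
L₀ := lclm(L_f,L_g); ord L₀ ≤ 2+2.
h=∫h₀ ⇒ L = L₀·Dx.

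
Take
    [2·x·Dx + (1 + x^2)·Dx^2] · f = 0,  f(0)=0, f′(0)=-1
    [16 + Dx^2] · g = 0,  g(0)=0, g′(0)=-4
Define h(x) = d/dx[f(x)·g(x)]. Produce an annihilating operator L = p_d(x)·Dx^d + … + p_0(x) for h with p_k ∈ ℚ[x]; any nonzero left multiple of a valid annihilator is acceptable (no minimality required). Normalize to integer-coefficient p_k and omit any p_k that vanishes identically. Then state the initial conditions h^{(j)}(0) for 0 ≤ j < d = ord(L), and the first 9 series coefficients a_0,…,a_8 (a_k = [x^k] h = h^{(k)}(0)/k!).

L = (32960 + 157056·x^2 + 319424·x^4 + 359424·x^6 + 242688·x^8 + 94208·x^10 + 16384·x^12) + (6752·x + 28736·x^3 + 49120·x^5 + 43520·x^7 + 20480·x^9 + 4096·x^11)·Dx + (3420 + 17320·x^2 + 37356·x^4 + 44272·x^6 + 30848·x^8 + 12032·x^10 + 2048·x^12)·Dx^2 + (422·x + 1796·x^3 + 3070·x^5 + 2720·x^7 + 1280·x^9 + 256·x^11)·Dx^3 + (85 + 469·x^2 + 1087·x^4 + 1363·x^6 + 980·x^8 + 384·x^10 + 64·x^12)·Dx^4  (order 4).
h: a_k = 0, 8, 0, -48, 0, 232/3, 0, -352/5, 0, …
ICs: h(0) = 0, h′(0) = 8, h′′(0) = 0, h′′′(0) = -288.

f: a_k = 0, -1, 0, 1/3, 0, -1/5, 0, 1/7, 0, …
g: a_k = 0, -4, 0, 32/3, 0, -128/15, 0, 1024/315, 0, …
f·g: L₀ = L_f ⊗_s L_g, ord ≤ 2·2.
h=h₀': d/dx-closure on L₀ ⇒ L.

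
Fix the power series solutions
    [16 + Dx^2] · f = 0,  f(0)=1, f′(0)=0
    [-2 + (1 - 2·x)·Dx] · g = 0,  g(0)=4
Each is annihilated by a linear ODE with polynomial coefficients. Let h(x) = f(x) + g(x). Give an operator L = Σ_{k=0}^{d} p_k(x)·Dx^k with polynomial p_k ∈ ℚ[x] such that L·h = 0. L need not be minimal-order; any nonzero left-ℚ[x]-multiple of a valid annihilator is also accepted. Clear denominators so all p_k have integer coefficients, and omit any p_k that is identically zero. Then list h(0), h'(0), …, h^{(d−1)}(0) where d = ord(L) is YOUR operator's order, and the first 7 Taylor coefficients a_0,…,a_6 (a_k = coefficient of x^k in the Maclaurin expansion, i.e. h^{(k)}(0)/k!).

L = (-160 + 256·x - 256·x^2) + (48 - 224·x + 384·x^2 - 256·x^3)·Dx + (-10 + 16·x - 16·x^2)·Dx^2 + (3 - 14·x + 24·x^2 - 16·x^3)·Dx^3  (order 3).
h: a_k = 5, 8, 8, 32, 224/3, 128, 11264/45, …
ICs: h(0) = 5, h′(0) = 8, h′′(0) = 16.

f: a_k = 1, 0, -8, 0, 32/3, 0, -256/45, …
g: a_k = 4, 8, 16, 32, 64, 128, 256, …
L₀ := lclm(L_f,L_g); ord L₀ ≤ 2+1.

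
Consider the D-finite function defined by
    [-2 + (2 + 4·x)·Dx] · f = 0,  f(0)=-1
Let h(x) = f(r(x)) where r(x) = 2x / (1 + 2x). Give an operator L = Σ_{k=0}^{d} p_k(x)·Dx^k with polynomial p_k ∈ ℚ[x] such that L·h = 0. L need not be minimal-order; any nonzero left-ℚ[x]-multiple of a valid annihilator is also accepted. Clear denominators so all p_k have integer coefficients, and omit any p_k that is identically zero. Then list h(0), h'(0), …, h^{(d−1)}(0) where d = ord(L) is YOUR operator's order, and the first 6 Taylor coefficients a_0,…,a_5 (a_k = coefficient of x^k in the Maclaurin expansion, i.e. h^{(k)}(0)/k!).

L = -2 + (1 + 8·x + 12·x^2)·Dx  (order 1).
h: a_k = -1, -2, 6, -20, 74, -300, …
ICs: h(0) = -1.

f: a_k = -1, -1, 1/2, -1/2, 5/8, -7/8, …
f∘r: x↦r, Dx↦Dx/r' in L_f ⇒ L₀.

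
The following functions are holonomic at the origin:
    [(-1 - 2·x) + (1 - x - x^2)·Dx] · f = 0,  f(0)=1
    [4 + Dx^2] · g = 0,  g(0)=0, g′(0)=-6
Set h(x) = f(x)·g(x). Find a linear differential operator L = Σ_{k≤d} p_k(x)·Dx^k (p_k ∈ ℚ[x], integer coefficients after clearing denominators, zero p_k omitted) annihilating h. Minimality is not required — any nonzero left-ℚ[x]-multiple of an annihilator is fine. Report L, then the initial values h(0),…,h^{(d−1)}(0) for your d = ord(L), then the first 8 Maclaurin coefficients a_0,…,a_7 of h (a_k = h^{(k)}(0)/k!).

L = (-2 + 4·x + 4·x^2) + (2 + 4·x)·Dx + (-1 + x + x^2)·Dx^2  (order 2).
h: a_k = 0, -6, -6, -8, -14, -114/5, -184/5, -1250/21, …
ICs: h(0) = 0, h′(0) = -6.

f: a_k = 1, 1, 2, 3, 5, 8, 13, 21, …
g: a_k = 0, -6, 0, 4, 0, -4/5, 0, 8/105, …
Product ⇒ symmetric product L₀, ord ≤ 2.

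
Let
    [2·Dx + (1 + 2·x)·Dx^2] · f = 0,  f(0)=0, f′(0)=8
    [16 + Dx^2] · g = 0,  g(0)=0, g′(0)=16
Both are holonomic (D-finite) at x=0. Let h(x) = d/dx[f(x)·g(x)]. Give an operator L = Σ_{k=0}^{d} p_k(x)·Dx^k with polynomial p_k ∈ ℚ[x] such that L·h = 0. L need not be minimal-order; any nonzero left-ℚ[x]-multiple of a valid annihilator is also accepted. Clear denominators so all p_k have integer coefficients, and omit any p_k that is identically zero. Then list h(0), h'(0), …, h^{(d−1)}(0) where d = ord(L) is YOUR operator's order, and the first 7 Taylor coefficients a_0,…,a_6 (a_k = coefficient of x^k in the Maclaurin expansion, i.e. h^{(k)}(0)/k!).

L = (-896 + 28672·x + 282624·x^2 + 1032192·x^3 + 1826816·x^4 + 1572864·x^5 + 524288·x^6) + (576 + 12416·x + 66560·x^2 + 153600·x^3 + 163840·x^4 + 65536·x^5)·Dx + (280 + 6592·x + 44480·x^2 + 141312·x^3 + 234496·x^4 + 196608·x^5 + 65536·x^6)·Dx^2 + (36 + 776·x + 4160·x^2 + 9600·x^3 + 10240·x^4 + 4096·x^5)·Dx^3 + (21 + 300·x + 1676·x^2 + 4800·x^3 + 7520·x^4 + 6144·x^5 + 2048·x^6)·Dx^4  (order 4).
h: a_k = 0, 256, -384, -2048/3, 1280/3, 4096/3, -28672/15, …
ICs: h(0) = 0, h′(0) = 256, h′′(0) = -768, h′′′(0) = -4096.

f: a_k = 0, 8, -8, 32/3, -16, 128/5, -128/3, …
g: a_k = 0, 16, 0, -128/3, 0, 512/15, 0, …
Sym-product of L_f,L_g gives L₀ (≤ ord 4).
h=h₀': d/dx-closure on L₀ ⇒ L.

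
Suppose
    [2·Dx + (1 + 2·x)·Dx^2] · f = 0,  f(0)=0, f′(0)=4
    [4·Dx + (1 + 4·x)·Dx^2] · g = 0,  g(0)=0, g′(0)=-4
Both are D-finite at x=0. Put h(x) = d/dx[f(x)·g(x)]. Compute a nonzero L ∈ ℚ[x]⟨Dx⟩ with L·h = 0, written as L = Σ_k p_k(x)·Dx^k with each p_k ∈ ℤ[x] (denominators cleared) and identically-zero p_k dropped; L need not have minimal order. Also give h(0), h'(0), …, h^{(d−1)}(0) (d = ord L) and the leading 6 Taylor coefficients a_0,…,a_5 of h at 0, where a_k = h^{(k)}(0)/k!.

L = (160 + 768·x + 1024·x^2) + (264 + 2144·x + 5760·x^2 + 5120·x^3)·Dx + (64 + 720·x + 2976·x^2 + 5376·x^3 + 3584·x^4)·Dx^2 + (3 + 44·x + 252·x^2 + 704·x^3 + 960·x^4 + 512·x^5)·Dx^3  (order 3).
h: a_k = 0, -32, 144, -1664/3, 2080, -117376/15, …
ICs: h(0) = 0, h′(0) = -32, h′′(0) = 288.

f: a_k = 0, 4, -4, 16/3, -8, 64/5, …
g: a_k = 0, -4, 8, -64/3, 64, -1024/5, …
f·g: L₀ = L_f ⊗_s L_g, ord ≤ 2·2.
Derive L from L₀ (diff closure).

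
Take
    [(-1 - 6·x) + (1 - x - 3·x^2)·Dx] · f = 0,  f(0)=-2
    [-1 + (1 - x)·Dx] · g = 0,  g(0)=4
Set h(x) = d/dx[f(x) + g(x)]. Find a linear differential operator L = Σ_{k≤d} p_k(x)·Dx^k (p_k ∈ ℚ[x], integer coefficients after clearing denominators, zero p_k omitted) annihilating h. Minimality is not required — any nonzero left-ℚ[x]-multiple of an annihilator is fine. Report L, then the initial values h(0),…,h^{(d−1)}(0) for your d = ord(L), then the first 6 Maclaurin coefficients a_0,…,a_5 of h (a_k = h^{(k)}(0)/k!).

f: a_k = -2, -2, -8, -14, -38, -80, …
g: a_k = 4, 4, 4, 4, 4, 4, …
Sum ⇒ L₀ = lclm(L_f,L_g) in ℚ(x)⟨Dx⟩.
Differentiate: ansatz ord ≤ ord L₀ ⇒ L.
L = (-6 - 72·x - 216·x^3 + 54·x^4) + (6 + 30·x - 18·x^2 + 72·x^3 - 207·x^4 + 54·x^5)·Dx + (-1 + 2·x - 7·x^2 + 18·x^3 + 12·x^4 - 33·x^5 + 9·x^6)·Dx^2  (order 2).
h: a_k = 2, -8, -30, -136, -380, -1140, …
ICs: h(0) = 2, h′(0) = -8.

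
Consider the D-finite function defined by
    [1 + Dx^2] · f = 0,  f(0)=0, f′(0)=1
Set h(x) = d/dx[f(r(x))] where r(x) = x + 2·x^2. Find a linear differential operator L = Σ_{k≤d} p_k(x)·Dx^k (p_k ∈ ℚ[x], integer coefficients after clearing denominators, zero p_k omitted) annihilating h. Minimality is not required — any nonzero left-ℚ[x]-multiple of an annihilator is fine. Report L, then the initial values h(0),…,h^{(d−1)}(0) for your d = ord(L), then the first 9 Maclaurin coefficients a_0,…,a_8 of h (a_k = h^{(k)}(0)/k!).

f: a_k = 0, 1, 0, -1/6, 0, 1/120, 0, -1/5040, 0, …
Change of var in L_f (x↦r) gives L₀.
h=h₀': d/dx-closure on L₀ ⇒ L.
L = (49 + 16·x + 96·x^2 + 256·x^3 + 256·x^4) + (-12 - 48·x)·Dx + (1 + 8·x + 16·x^2)·Dx^2  (order 2).
h: a_k = 1, 4, -1/2, -4, -239/24, -15/2, 1679/720, 239/45, 235873/40320, …
ICs: h(0) = 1, h′(0) = 4.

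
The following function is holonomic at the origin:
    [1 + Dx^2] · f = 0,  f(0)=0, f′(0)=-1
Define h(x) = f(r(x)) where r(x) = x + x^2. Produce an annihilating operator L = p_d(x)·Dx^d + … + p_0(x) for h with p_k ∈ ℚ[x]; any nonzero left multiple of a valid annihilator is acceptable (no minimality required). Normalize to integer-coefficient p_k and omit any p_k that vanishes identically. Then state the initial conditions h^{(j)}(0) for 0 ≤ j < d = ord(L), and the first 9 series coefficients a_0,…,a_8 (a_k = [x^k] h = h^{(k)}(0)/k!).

L = (1 + 6·x + 12·x^2 + 8·x^3) - 2·Dx + (1 + 2·x)·Dx^2  (order 2).
h: a_k = 0, -1, -1, 1/6, 1/2, 59/120, 1/8, -419/5040, -59/720, …
ICs: h(0) = 0, h′(0) = -1.

f: a_k = 0, -1, 0, 1/6, 0, -1/120, 0, 1/5040, 0, …
f∘r: x↦r, Dx↦Dx/r' in L_f ⇒ L₀.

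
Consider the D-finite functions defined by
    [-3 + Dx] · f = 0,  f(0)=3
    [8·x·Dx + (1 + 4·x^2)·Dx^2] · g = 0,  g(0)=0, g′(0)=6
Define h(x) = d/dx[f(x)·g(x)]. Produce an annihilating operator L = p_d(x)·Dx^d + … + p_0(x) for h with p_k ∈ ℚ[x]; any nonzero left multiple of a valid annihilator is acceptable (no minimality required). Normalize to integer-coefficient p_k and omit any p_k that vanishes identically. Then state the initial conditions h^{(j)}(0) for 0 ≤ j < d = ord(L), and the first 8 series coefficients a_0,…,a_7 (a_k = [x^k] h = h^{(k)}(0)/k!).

f: a_k = 3, 9, 27/2, 27/2, 81/8, 243/40, 243/80, 729/560, …
g: a_k = 0, 6, 0, -8, 0, 96/5, 0, -384/7, …
Sym-product of L_f,L_g gives L₀ (≤ ord 2).
h=h₀': d/dx-closure on L₀ ⇒ L.
L = (3 - 144·x + 504·x^2 - 576·x^3 + 432·x^4) + (-10 + 72·x - 240·x^2 + 288·x^3 - 288·x^4)·Dx + (3 - 8·x + 24·x^2 - 32·x^3 + 48·x^4)·Dx^2  (order 2).
h: a_k = 18, 108, 171, 36, 207/4, 1215/2, 8919/40, -15417/7, …
ICs: h(0) = 18, h′(0) = 108.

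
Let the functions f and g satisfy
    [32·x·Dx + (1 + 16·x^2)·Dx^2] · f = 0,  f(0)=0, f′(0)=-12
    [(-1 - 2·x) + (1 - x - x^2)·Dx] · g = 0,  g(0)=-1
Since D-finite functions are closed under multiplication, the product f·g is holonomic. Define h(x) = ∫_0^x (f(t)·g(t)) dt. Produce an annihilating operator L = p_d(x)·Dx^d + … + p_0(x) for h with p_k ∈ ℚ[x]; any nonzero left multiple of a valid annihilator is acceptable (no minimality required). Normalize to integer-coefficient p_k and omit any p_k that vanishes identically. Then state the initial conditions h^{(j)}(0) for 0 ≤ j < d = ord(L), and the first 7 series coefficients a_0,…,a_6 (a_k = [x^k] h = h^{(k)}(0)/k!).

f: a_k = 0, -12, 0, 64, 0, -3072/5, 0, …
g: a_k = -1, -1, -2, -3, -5, -8, -13, …
Product ⇒ symmetric product L₀, ord ≤ 2.
h=∫h₀ ⇒ L = L₀·Dx.
L = (2 + 32·x + 96·x^2)·Dx + (2 - 28·x + 64·x^2 + 96·x^3)·Dx^2 + (-1 + x - 15·x^2 + 16·x^3 + 16·x^4)·Dx^3  (order 3).
h: a_k = 0, 0, 6, 4, -10, -28/5, 1366/15, …
ICs: h(0) = 0, h′(0) = 0, h′′(0) = 12.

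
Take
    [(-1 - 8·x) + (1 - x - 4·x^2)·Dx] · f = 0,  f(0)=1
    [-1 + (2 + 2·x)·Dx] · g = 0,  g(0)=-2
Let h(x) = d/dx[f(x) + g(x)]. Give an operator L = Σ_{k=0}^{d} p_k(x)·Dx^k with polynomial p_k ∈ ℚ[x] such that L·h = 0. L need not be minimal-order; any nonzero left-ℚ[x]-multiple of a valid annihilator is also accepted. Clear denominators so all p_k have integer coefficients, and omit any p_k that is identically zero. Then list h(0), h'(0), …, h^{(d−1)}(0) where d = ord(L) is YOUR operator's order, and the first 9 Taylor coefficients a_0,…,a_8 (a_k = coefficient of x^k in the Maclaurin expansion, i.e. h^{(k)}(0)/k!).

L = (-138 - 1110·x - 2208·x^2 - 3648·x^3 - 1920·x^4) + (-213 - 2334·x - 6429·x^2 - 12816·x^3 - 14352·x^4 - 5760·x^5)·Dx + (42 + 150·x + 246·x^2 - 598·x^3 - 2880·x^4 - 3424·x^5 - 1280·x^6)·Dx^2  (order 2).
h: a_k = 0, 21/2, 213/8, 1861/16, 41565/128, 278079/256, 3160857/1024, 19087789/2048, 863790813/32768, …
ICs: h(0) = 0, h′(0) = 21/2.

f: a_k = 1, 1, 5, 9, 29, 65, 181, 441, 1165, …
g: a_k = -2, -1, 1/4, -1/8, 5/64, -7/128, 21/512, -33/1024, 429/16384, …
Weyl lclm of L_f,L_g ⇒ L₀ (ord ≤ 2).
h₀' ⇒ L via d/dx closure of L₀.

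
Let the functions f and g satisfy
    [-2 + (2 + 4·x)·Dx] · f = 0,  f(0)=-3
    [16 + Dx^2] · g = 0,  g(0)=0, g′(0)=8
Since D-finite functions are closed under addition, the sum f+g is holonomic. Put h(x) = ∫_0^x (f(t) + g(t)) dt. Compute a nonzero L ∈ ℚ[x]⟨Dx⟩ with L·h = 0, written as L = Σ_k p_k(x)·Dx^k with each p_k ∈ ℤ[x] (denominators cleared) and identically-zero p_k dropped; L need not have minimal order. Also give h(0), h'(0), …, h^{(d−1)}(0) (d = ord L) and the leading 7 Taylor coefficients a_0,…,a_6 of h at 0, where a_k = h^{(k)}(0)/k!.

f: a_k = -3, -3, 3/2, -3/2, 15/8, -21/8, 63/16, …
g: a_k = 0, 8, 0, -64/3, 0, 256/15, 0, …
Weyl lclm of L_f,L_g ⇒ L₀ (ord ≤ 3).
h=∫₀ˣh₀: take L = L₀·Dx.
L = (-304 - 1024·x - 1024·x^2)·Dx + (240 + 1504·x + 3072·x^2 + 2048·x^3)·Dx^2 + (-19 - 64·x - 64·x^2)·Dx^3 + (15 + 94·x + 192·x^2 + 128·x^3)·Dx^4  (order 4).
h: a_k = 0, -3, 5/2, 1/2, -137/24, 3/8, 1733/720, …
ICs: h(0) = 0, h′(0) = -3, h′′(0) = 5, h′′′(0) = 3.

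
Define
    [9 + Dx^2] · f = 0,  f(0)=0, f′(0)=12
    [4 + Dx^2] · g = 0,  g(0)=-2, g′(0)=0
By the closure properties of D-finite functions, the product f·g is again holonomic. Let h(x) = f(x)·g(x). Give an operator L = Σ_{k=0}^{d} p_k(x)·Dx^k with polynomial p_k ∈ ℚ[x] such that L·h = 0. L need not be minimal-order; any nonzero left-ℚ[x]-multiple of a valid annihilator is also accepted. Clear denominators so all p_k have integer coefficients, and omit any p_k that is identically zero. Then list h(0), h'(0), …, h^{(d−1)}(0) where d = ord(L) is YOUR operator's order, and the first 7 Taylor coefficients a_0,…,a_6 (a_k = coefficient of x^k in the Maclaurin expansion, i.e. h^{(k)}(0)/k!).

L = 25 + 26·Dx^2 + Dx^4  (order 4).
h: a_k = 0, -24, 0, 84, 0, -521/5, 0, …
ICs: h(0) = 0, h′(0) = -24, h′′(0) = 0, h′′′(0) = 504.

f: a_k = 0, 12, 0, -18, 0, 81/10, 0, …
g: a_k = -2, 0, 4, 0, -4/3, 0, 8/45, …
f·g: L₀ = L_f ⊗_s L_g, ord ≤ 2·2.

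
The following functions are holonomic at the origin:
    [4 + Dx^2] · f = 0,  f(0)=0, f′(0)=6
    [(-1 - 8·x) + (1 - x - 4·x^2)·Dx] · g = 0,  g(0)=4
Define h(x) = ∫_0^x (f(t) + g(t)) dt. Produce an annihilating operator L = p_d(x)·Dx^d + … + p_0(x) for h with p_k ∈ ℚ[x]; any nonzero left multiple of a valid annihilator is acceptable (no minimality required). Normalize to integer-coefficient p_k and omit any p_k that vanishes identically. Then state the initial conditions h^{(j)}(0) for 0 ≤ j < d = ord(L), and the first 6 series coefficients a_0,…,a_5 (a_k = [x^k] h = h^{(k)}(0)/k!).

f: a_k = 0, 6, 0, -4, 0, 4/5, …
g: a_k = 4, 4, 20, 36, 116, 260, …
L₀ := lclm(L_f,L_g); ord L₀ ≤ 2+1.
h=∫h₀ ⇒ L = L₀·Dx.
L = (-116 - 1008·x - 968·x^2 - 2688·x^3 - 640·x^4 - 1024·x^5)·Dx + (28 + 4·x - 8·x^2 - 200·x^3 - 480·x^4 - 384·x^5 - 512·x^6)·Dx^2 + (-29 - 252·x - 242·x^2 - 672·x^3 - 160·x^4 - 256·x^5)·Dx^3 + (7 + x - 2·x^2 - 50·x^3 - 120·x^4 - 96·x^5 - 128·x^6)·Dx^4  (order 4).
h: a_k = 0, 4, 5, 20/3, 8, 116/5, …
ICs: h(0) = 0, h′(0) = 4, h′′(0) = 10, h′′′(0) = 40.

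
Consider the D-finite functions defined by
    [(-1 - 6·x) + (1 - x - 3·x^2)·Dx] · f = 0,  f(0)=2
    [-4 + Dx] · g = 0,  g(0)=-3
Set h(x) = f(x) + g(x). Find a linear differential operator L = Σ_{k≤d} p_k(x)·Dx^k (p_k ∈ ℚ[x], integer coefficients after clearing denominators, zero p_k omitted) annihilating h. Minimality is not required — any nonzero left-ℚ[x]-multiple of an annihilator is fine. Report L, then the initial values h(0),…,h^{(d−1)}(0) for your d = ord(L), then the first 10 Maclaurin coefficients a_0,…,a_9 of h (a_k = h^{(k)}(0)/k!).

L = (-16 + 8·x - 360·x^2 - 288·x^3) + (-8 + 50·x + 134·x^2 - 96·x^3 - 144·x^4)·Dx + (3 - 13·x - 11·x^2 + 42·x^3 + 36·x^4)·Dx^2  (order 2).
h: a_k = -1, -10, -16, -18, 6, 272/5, 2654/15, 44546/105, 106168/105, 2188462/945, …
ICs: h(0) = -1, h′(0) = -10.

f: a_k = 2, 2, 8, 14, 38, 80, 194, 434, 1016, 2318, …
g: a_k = -3, -12, -24, -32, -32, -128/5, -256/15, -1024/105, -512/105, -2048/945, …
h₀=f+g: left-lcm gives L₀, ord ≤ 2.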